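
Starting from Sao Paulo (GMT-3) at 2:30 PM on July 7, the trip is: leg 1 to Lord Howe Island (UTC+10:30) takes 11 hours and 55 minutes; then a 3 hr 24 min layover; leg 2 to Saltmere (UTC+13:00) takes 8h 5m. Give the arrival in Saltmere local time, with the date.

Convert departure to UTC: 2:30 PM + 3:00 = 5:30 PM UTC on Jul 7.
Add 11 hours and 55 minutes leg 1 → 5:25 AM UTC (Jul 8).
Add 3 hours and 24 minutes layover in Lord Howe Island → 8:49 AM UTC.
Add 8 hours and 5 minutes leg 2 → 4:54 PM UTC.
Saltmere is UTC+13:00, so local arrival = 4:54 PM + 13:00 = 5:54 AM on Jul 9.

5:54 AM on July 9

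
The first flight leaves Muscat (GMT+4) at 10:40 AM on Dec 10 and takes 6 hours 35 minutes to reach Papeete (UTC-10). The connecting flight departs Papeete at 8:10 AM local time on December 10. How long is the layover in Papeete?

4 hours 55 minutes

Convert departure to UTC: 10:40 AM − 4:00 = 6:40 AM UTC on Dec 10.
Add 6 hours and 35 minutes flight time → 1:15 PM UTC.
Papeete is UTC−10:00, so local arrival = 1:15 PM − 10:00 = 3:15 AM on Dec 10.
Layover = 8:10 AM − 3:15 AM = 4 hours 55 minutes.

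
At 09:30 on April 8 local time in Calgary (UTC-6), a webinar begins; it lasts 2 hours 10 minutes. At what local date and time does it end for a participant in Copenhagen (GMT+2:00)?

Convert start to UTC: 09:30 + 6:00 = 15:30 UTC on Apr 8.
Add 2 hours 10 minutes duration → 17:40 UTC.
Copenhagen is UTC+2:00, so local end time = 17:40 + 2:00 = 19:40 on Apr 8.

19:40 on April 8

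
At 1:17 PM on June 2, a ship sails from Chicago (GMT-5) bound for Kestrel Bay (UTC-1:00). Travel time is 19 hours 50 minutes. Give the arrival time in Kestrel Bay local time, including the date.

Convert departure to UTC: 1:17 PM + 5:00 = 6:17 PM UTC on Jun 2.
Add 19 hours and 50 minutes travel time → 2:07 PM UTC (Jun 3).
Kestrel Bay is UTC−1:00, so local arrival = 2:07 PM − 1:00 = 1:07 PM on Jun 3.

1:07 PM on June 3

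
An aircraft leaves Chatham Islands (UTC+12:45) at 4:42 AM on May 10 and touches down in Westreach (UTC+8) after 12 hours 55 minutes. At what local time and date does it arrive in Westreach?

Convert departure to UTC: 4:42 AM − 12:45 = 3:57 PM UTC on May 9.
Add 12 hours and 55 minutes travel time → 4:52 AM UTC (May 10).
Westreach is UTC+8:00, so local arrival = 4:52 AM + 8:00 = 12:52 PM on May 10.

12:52 PM on May 10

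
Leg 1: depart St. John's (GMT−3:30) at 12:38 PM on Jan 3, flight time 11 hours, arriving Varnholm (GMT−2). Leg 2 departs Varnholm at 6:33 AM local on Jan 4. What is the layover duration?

Convert departure to UTC: 12:38 PM + 3:30 = 4:08 PM UTC on Jan 3.
Add 11 hours flight time → 3:08 AM UTC (Jan 4).
Varnholm is UTC−2:00, so local arrival = 3:08 AM − 2:00 = 1:08 AM on Jan 4.
Layover = 6:33 AM − 1:08 AM = 5 hours 25 minutes.

5 hours 25 minutes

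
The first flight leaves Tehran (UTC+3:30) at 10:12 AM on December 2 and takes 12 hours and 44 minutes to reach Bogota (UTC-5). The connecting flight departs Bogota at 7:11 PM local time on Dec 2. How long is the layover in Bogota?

4 hours 45 minutes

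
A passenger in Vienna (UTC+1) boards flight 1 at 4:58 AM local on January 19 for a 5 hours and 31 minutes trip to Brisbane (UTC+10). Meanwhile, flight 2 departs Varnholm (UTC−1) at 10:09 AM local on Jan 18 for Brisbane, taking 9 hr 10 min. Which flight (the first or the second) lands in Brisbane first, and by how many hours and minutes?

the second, by 13 hours 10 minutes

Flight 1 in UTC: 4:58 AM − 1:00 = 3:58 AM on Jan 19.
+5 hours and 31 minutes → arrive 9:29 AM UTC on Jan 19.
Flight 2 in UTC: 10:09 AM + 1:00 = 11:09 AM on Jan 18.
+9 hours and 10 minutes → arrive 8:19 PM UTC on Jan 18.
Flight 2 lands earlier by 13 hours 10 minutes.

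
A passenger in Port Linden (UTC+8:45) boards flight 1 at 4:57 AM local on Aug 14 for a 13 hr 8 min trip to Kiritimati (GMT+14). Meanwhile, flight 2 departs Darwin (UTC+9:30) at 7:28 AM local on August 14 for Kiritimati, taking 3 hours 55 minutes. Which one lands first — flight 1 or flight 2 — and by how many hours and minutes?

Flight 1 in UTC: 4:57 AM − 8:45 = 8:12 PM on Aug 13.
+13 hours and 8 minutes → arrive 9:20 AM UTC on Aug 14.
Flight 2 in UTC: 7:28 AM − 9:30 = 9:58 PM on Aug 13.
+3 hours and 55 minutes → arrive 1:53 AM UTC on Aug 14.
Flight 2 lands earlier by 7 hours 27 minutes.

the second, by 7 hours 27 minutes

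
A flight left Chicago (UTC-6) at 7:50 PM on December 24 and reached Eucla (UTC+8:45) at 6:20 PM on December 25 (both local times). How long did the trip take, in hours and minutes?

7 hours 45 minutes

Eucla is 14:45 ahead of Chicago.
Clock-face elapsed time (ignoring zones) is 22 hours 30 minutes.
Actual elapsed = 22 hours 30 minutes − 14:45 = 7 hours 45 minutes.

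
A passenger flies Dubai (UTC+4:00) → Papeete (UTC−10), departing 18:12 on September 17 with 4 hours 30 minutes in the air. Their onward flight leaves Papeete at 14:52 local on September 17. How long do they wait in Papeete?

Convert departure to UTC: 18:12 − 4:00 = 14:12 UTC on Sep 17.
Add 4 hours 30 minutes flight time → 18:42 UTC.
Papeete is UTC−10:00, so local arrival = 18:42 − 10:00 = 08:42 on Sep 17.
Layover = 14:52 − 08:42 = 6 hours 10 minutes.

6 hours 10 minutes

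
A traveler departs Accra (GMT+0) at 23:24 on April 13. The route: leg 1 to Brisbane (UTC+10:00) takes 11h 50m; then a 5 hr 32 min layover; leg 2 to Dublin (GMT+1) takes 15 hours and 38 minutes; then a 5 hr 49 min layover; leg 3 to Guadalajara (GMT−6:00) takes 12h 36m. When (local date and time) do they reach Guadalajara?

20:49 on April 15

Accra is at UTC+0, so departure is already 23:24 UTC on Apr 13.
Add 11 hours 50 minutes leg 1 → 11:14 UTC (Apr 14).
Add 5 hours 32 minutes layover in Brisbane → 16:46 UTC.
Add 15 hours and 38 minutes leg 2 → 08:24 UTC (Apr 15).
Add 5 hours and 49 minutes layover in Dublin → 14:13 UTC.
Add 12 hours and 36 minutes leg 3 → 02:49 UTC (Apr 16).
Guadalajara is UTC−6:00, so local arrival = 02:49 − 6:00 = 20:49 on Apr 15.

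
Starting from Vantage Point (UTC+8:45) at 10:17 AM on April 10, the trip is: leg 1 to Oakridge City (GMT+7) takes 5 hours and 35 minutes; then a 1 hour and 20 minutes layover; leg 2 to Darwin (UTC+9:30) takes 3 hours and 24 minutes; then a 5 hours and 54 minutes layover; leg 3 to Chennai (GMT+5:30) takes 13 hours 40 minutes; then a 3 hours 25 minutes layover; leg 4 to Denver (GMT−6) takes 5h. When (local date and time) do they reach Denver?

Convert departure to UTC: 10:17 AM − 8:45 = 1:32 AM UTC on Apr 10.
Add 5 hours 35 minutes leg 1 → 7:07 AM UTC.
Add 1 hour 20 minutes layover in Oakridge City → 8:27 AM UTC.
Add 3 hours 24 minutes leg 2 → 11:51 AM UTC.
Add 5 hours and 54 minutes layover in Darwin → 5:45 PM UTC.
Add 13 hours 40 minutes leg 3 → 7:25 AM UTC (Apr 11).
Add 3 hours and 25 minutes layover in Chennai → 10:50 AM UTC.
Add 5 hours leg 4 → 3:50 PM UTC.
Denver is UTC−6:00, so local arrival = 3:50 PM − 6:00 = 9:50 AM on Apr 11.

9:50 AM on April 11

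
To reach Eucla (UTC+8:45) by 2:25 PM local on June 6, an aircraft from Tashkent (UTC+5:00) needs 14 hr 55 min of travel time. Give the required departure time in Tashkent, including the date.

Target arrival in UTC: 2:25 PM − 8:45 = 5:40 AM on Jun 6.
Subtract 14 hours 55 minutes → departure 2:45 PM UTC on Jun 5.
Tashkent is UTC+5:00: 2:45 PM + 5:00 = 7:45 PM on Jun 5.

7:45 PM on Jun 5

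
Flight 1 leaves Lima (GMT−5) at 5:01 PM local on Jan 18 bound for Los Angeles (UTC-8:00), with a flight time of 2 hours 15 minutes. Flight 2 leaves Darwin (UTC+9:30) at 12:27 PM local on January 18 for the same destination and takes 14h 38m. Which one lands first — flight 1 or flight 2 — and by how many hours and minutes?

the second, by 6 hours 41 minutes

Flight 1 in UTC: 5:01 PM + 5:00 = 10:01 PM on Jan 18.
+2 hours and 15 minutes → arrive 12:16 AM UTC on Jan 19.
Flight 2 in UTC: 12:27 PM − 9:30 = 2:57 AM on Jan 18.
+14 hours and 38 minutes → arrive 5:35 PM UTC on Jan 18.
Flight 2 lands earlier by 6 hours 41 minutes.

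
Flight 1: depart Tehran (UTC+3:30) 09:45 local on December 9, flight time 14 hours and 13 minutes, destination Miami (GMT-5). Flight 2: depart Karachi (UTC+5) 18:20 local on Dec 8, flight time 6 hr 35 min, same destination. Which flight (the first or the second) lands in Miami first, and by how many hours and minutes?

the second, by 24 hours 33 minutes

Flight 1 in UTC: 09:45 − 3:30 = 06:15 on Dec 9.
+14 hours 13 minutes → arrive 20:28 UTC on Dec 9.
Flight 2 in UTC: 18:20 − 5:00 = 13:20 on Dec 8.
+6 hours 35 minutes → arrive 19:55 UTC on Dec 8.
Flight 2 lands earlier by 24 hours 33 minutes.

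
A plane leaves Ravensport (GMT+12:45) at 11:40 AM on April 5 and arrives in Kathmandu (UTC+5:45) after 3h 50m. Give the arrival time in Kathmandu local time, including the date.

8:30 AM on April 5

Kathmandu is 7:00 behind Ravensport.
After 3 hours and 50 minutes it is 3:30 PM in Ravensport.
Shift by the zone difference: 3:30 PM − 7:00 = 8:30 AM on Apr 5 in Kathmandu.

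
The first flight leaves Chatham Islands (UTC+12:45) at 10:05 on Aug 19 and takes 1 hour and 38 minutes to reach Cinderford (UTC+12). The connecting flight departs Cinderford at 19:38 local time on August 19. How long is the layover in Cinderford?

Convert departure to UTC: 10:05 − 12:45 = 21:20 UTC on Aug 18.
Add 1 hour and 38 minutes flight time → 22:58 UTC.
Cinderford is UTC+12:00, so local arrival = 22:58 + 12:00 = 10:58 on Aug 19.
Layover = 19:38 − 10:58 = 8 hours 40 minutes.

8 hours 40 minutes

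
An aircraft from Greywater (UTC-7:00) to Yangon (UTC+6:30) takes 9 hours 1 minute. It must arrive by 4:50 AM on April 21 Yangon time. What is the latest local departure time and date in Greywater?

Target arrival in UTC: 4:50 AM − 6:30 = 10:20 PM on Apr 20.
Subtract 9 hours and 1 minute → departure 1:19 PM UTC on Apr 20.
Greywater is UTC−7:00: 1:19 PM − 7:00 = 6:19 AM on Apr 20.

6:19 AM on April 20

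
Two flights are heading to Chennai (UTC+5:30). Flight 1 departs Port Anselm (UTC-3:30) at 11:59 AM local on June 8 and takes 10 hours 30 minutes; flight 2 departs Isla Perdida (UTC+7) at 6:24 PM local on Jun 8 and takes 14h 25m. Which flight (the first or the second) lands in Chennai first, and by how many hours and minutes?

the second, by 10 minutes

Flight 1 in UTC: 11:59 AM + 3:30 = 3:29 PM on Jun 8.
+10 hours 30 minutes → arrive 1:59 AM UTC on Jun 9.
Flight 2 in UTC: 6:24 PM − 7:00 = 11:24 AM on Jun 8.
+14 hours 25 minutes → arrive 1:49 AM UTC on Jun 9.
Flight 2 lands earlier by 10 minutes.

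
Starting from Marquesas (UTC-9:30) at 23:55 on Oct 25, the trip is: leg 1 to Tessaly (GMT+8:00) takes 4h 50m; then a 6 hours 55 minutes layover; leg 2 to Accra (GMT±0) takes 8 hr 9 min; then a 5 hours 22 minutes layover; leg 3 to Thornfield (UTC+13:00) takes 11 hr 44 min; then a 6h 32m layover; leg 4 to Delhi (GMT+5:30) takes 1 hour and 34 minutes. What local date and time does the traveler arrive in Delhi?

12:01 on Oct 28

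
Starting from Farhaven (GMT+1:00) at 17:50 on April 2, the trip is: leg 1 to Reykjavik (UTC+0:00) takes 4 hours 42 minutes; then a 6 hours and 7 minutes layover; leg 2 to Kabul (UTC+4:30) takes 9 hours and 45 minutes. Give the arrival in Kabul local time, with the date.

17:54 on Apr 3

Convert departure to UTC: 17:50 − 1:00 = 16:50 UTC on Apr 2.
Add 4 hours 42 minutes leg 1 → 21:32 UTC.
Add 6 hours 7 minutes layover in Reykjavik → 03:39 UTC (Apr 3).
Add 9 hours and 45 minutes leg 2 → 13:24 UTC.
Kabul is UTC+4:30, so local arrival = 13:24 + 4:30 = 17:54 on Apr 3.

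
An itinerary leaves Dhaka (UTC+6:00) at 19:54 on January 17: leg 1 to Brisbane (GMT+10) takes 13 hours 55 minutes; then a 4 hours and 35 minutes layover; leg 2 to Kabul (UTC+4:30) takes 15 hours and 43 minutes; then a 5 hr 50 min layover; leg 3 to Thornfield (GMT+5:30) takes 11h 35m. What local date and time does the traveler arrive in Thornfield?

23:02 on January 19

Convert departure to UTC: 19:54 − 6:00 = 13:54 UTC on Jan 17.
Add 13 hours 55 minutes leg 1 → 03:49 UTC (Jan 18).
Add 4 hours and 35 minutes layover in Brisbane → 08:24 UTC.
Add 15 hours and 43 minutes leg 2 → 00:07 UTC (Jan 19).
Add 5 hours and 50 minutes layover in Kabul → 05:57 UTC.
Add 11 hours 35 minutes leg 3 → 17:32 UTC.
Thornfield is UTC+5:30, so local arrival = 17:32 + 5:30 = 23:02 on Jan 19.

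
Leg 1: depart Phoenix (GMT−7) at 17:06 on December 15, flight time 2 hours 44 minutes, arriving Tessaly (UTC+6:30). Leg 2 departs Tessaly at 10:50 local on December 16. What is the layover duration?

1 hour 30 minutes

Convert departure to UTC: 17:06 + 7:00 = 00:06 UTC on Dec 16.
Add 2 hours and 44 minutes flight time → 02:50 UTC.
Tessaly is UTC+6:30, so local arrival = 02:50 + 6:30 = 09:20 on Dec 16.
Layover = 10:50 − 09:20 = 1 hour 30 minutes.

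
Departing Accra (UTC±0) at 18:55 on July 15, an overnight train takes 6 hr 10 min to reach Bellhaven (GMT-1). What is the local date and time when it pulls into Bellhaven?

00:05 on Jul 16

Accra is at UTC+0, so departure is already 18:55 UTC on Jul 15.
Add 6 hours 10 minutes travel time → 01:05 UTC (Jul 16).
Bellhaven is UTC−1:00, so local arrival = 01:05 − 1:00 = 00:05 on Jul 16.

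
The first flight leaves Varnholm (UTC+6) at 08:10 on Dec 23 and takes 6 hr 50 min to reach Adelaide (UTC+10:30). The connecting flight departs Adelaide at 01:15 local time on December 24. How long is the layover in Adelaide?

Convert departure to UTC: 08:10 − 6:00 = 02:10 UTC on Dec 23.
Add 6 hours and 50 minutes flight time → 09:00 UTC.
Adelaide is UTC+10:30, so local arrival = 09:00 + 10:30 = 19:30 on Dec 23.
Layover = 01:15 − 19:30 (+1 day) = 5 hours 45 minutes.

5 hours 45 minutes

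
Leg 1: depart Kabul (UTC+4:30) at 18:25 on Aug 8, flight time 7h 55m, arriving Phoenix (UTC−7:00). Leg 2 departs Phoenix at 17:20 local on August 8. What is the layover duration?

Convert departure to UTC: 18:25 − 4:30 = 13:55 UTC on Aug 8.
Add 7 hours 55 minutes flight time → 21:50 UTC.
Phoenix is UTC−7:00, so local arrival = 21:50 − 7:00 = 14:50 on Aug 8.
Layover = 17:20 − 14:50 = 2 hours 30 minutes.

2 hours 30 minutes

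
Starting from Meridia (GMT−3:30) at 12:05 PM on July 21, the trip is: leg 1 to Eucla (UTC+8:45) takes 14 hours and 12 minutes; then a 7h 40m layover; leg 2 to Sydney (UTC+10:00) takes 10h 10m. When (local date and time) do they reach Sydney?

9:37 AM on Jul 23

Convert departure to UTC: 12:05 PM + 3:30 = 3:35 PM UTC on Jul 21.
Add 14 hours 12 minutes leg 1 → 5:47 AM UTC (Jul 22).
Add 7 hours 40 minutes layover in Eucla → 1:27 PM UTC.
Add 10 hours and 10 minutes leg 2 → 11:37 PM UTC.
Sydney is UTC+10:00, so local arrival = 11:37 PM + 10:00 = 9:37 AM on Jul 23.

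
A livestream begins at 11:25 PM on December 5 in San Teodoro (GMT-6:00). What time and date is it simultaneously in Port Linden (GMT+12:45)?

6:10 PM on Dec 6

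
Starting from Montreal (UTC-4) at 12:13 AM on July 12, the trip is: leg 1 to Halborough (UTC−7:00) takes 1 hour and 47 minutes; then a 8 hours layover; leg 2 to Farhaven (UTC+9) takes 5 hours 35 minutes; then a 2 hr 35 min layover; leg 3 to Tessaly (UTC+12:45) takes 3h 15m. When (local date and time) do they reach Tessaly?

2:10 PM on July 13

Convert departure to UTC: 12:13 AM + 4:00 = 4:13 AM UTC on Jul 12.
Add 1 hour and 47 minutes leg 1 → 6:00 AM UTC.
Add 8 hours layover in Halborough → 2:00 PM UTC.
Add 5 hours and 35 minutes leg 2 → 7:35 PM UTC.
Add 2 hours 35 minutes layover in Farhaven → 10:10 PM UTC.
Add 3 hours and 15 minutes leg 3 → 1:25 AM UTC (Jul 13).
Tessaly is UTC+12:45, so local arrival = 1:25 AM + 12:45 = 2:10 PM on Jul 13.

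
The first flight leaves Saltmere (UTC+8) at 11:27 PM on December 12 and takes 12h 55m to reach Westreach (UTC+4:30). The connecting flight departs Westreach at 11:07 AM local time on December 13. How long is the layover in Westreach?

2 hours 15 minutes

Convert departure to UTC: 11:27 PM − 8:00 = 3:27 PM UTC on Dec 12.
Add 12 hours 55 minutes flight time → 4:22 AM UTC (Dec 13).
Westreach is UTC+4:30, so local arrival = 4:22 AM + 4:30 = 8:52 AM on Dec 13.
Layover = 11:07 AM − 8:52 AM = 2 hours 15 minutes.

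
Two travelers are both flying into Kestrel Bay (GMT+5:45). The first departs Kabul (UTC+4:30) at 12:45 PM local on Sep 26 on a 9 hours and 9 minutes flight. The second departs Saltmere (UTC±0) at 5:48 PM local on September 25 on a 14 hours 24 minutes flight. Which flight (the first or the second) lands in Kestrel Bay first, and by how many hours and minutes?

the second, by 9 hours 12 minutes

Flight 1 in UTC: 12:45 PM − 4:30 = 8:15 AM on Sep 26.
+9 hours and 9 minutes → arrive 5:24 PM UTC on Sep 26.
Flight 2 departs at 5:48 PM UTC (Sep 25).
+14 hours 24 minutes → arrive 8:12 AM UTC on Sep 26.
Flight 2 lands earlier by 9 hours 12 minutes.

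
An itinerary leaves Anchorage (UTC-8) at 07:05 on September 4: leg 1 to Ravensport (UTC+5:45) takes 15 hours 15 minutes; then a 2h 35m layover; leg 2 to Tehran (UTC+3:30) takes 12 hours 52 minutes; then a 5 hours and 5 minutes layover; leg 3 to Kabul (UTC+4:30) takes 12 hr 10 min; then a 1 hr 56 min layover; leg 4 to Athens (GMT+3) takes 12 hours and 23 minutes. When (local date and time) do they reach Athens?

Convert departure to UTC: 07:05 + 8:00 = 15:05 UTC on Sep 4.
Add 15 hours and 15 minutes leg 1 → 06:20 UTC (Sep 5).
Add 2 hours 35 minutes layover in Ravensport → 08:55 UTC.
Add 12 hours 52 minutes leg 2 → 21:47 UTC.
Add 5 hours 5 minutes layover in Tehran → 02:52 UTC (Sep 6).
Add 12 hours and 10 minutes leg 3 → 15:02 UTC.
Add 1 hour 56 minutes layover in Kabul → 16:58 UTC.
Add 12 hours 23 minutes leg 4 → 05:21 UTC (Sep 7).
Athens is UTC+3:00, so local arrival = 05:21 + 3:00 = 08:21 on Sep 7.

08:21 on Sep 7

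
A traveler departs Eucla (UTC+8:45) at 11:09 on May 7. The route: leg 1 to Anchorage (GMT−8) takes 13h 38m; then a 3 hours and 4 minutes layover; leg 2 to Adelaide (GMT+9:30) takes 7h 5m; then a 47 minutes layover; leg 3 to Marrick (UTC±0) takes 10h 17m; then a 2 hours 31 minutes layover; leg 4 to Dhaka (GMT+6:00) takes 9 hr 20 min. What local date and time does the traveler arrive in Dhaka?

07:06 on May 9

Convert departure to UTC: 11:09 − 8:45 = 02:24 UTC on May 7.
Add 13 hours and 38 minutes leg 1 → 16:02 UTC.
Add 3 hours 4 minutes layover in Anchorage → 19:06 UTC.
Add 7 hours and 5 minutes leg 2 → 02:11 UTC (May 8).
Add 47 minutes layover in Adelaide → 02:58 UTC.
Add 10 hours and 17 minutes leg 3 → 13:15 UTC.
Add 2 hours and 31 minutes layover in Marrick → 15:46 UTC.
Add 9 hours 20 minutes leg 4 → 01:06 UTC (May 9).
Dhaka is UTC+6:00, so local arrival = 01:06 + 6:00 = 07:06 on May 9.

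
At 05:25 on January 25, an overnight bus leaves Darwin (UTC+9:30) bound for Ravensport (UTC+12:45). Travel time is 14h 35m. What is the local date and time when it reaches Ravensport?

Convert departure to UTC: 05:25 − 9:30 = 19:55 UTC on Jan 24.
Add 14 hours and 35 minutes travel time → 10:30 UTC (Jan 25).
Ravensport is UTC+12:45, so local arrival = 10:30 + 12:45 = 23:15 on Jan 25.

23:15 on January 25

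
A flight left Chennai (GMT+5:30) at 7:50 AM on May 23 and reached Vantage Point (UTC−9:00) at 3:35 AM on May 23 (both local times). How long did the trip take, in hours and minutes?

Departure in UTC: 7:50 AM − 5:30 = 2:20 AM on May 23.
Arrival in UTC: 3:35 AM + 9:00 = 12:35 PM on May 23.
Elapsed = 12:35 PM − 2:20 AM = 10 hours 15 minutes.

10 hours 15 minutes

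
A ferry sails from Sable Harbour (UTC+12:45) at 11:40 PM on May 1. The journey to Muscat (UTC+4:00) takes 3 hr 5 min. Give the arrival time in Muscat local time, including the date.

Muscat is 8:45 behind Sable Harbour.
After 3 hours 5 minutes it is 2:45 AM (May 2) in Sable Harbour.
Shift by the zone difference: 2:45 AM − 8:45 = 6:00 PM on May 1 in Muscat.

6:00 PM on May 1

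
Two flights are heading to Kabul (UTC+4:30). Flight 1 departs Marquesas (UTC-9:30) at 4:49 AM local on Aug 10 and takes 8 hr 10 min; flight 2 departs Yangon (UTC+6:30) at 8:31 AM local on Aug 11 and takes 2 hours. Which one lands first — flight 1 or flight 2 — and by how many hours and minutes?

the first, by 5 hours 32 minutes

Flight 1 in UTC: 4:49 AM + 9:30 = 2:19 PM on Aug 10.
+8 hours 10 minutes → arrive 10:29 PM UTC on Aug 10.
Flight 2 in UTC: 8:31 AM − 6:30 = 2:01 AM on Aug 11.
+2 hours → arrive 4:01 AM UTC on Aug 11.
Flight 1 lands earlier by 5 hours 32 minutes.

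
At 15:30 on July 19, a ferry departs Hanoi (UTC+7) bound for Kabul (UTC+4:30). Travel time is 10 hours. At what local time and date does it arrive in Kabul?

Convert departure to UTC: 15:30 − 7:00 = 08:30 UTC on Jul 19.
Add 10 hours travel time → 18:30 UTC.
Kabul is UTC+4:30, so local arrival = 18:30 + 4:30 = 23:00 on Jul 19.

23:00 on July 19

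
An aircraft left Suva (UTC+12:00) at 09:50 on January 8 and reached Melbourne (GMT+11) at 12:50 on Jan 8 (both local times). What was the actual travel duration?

Departure in UTC: 09:50 − 12:00 = 21:50 on Jan 7.
Arrival in UTC: 12:50 − 11:00 = 01:50 on Jan 8.
Elapsed = 01:50 − 21:50 (+1 day) = 4 hours.

4 hours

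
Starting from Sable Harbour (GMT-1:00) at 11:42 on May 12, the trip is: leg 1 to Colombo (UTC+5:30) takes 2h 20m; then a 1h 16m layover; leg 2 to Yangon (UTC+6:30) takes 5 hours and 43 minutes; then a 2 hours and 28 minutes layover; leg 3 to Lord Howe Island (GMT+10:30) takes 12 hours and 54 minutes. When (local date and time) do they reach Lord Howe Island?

23:53 on May 13

Convert departure to UTC: 11:42 + 1:00 = 12:42 UTC on May 12.
Add 2 hours 20 minutes leg 1 → 15:02 UTC.
Add 1 hour and 16 minutes layover in Colombo → 16:18 UTC.
Add 5 hours 43 minutes leg 2 → 22:01 UTC.
Add 2 hours and 28 minutes layover in Yangon → 00:29 UTC (May 13).
Add 12 hours and 54 minutes leg 3 → 13:23 UTC.
Lord Howe Island is UTC+10:30, so local arrival = 13:23 + 10:30 = 23:53 on May 13.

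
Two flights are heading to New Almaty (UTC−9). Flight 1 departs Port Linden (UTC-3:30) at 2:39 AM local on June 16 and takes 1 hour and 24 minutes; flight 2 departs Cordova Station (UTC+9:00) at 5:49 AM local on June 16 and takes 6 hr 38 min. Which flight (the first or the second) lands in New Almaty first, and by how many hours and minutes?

the second, by 4 hours 6 minutes

Flight 1 in UTC: 2:39 AM + 3:30 = 6:09 AM on Jun 16.
+1 hour and 24 minutes → arrive 7:33 AM UTC on Jun 16.
Flight 2 in UTC: 5:49 AM − 9:00 = 8:49 PM on Jun 15.
+6 hours and 38 minutes → arrive 3:27 AM UTC on Jun 16.
Flight 2 lands earlier by 4 hours 6 minutes.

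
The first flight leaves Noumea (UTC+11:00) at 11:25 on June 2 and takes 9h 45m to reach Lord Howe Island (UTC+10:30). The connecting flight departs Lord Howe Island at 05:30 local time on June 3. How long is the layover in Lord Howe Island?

8 hours 50 minutes

Convert departure to UTC: 11:25 − 11:00 = 00:25 UTC on Jun 2.
Add 9 hours and 45 minutes flight time → 10:10 UTC.
Lord Howe Island is UTC+10:30, so local arrival = 10:10 + 10:30 = 20:40 on Jun 2.
Layover = 05:30 − 20:40 (+1 day) = 8 hours 50 minutes.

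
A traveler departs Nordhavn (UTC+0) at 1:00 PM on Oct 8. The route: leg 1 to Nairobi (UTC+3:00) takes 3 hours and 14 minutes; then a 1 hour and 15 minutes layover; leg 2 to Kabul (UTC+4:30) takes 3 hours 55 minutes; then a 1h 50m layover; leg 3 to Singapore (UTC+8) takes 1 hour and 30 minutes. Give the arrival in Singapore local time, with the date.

8:44 AM on October 9

Nordhavn is at UTC+0, so departure is already 1:00 PM UTC on Oct 8.
Add 3 hours 14 minutes leg 1 → 4:14 PM UTC.
Add 1 hour 15 minutes layover in Nairobi → 5:29 PM UTC.
Add 3 hours 55 minutes leg 2 → 9:24 PM UTC.
Add 1 hour and 50 minutes layover in Kabul → 11:14 PM UTC.
Add 1 hour 30 minutes leg 3 → 12:44 AM UTC (Oct 9).
Singapore is UTC+8:00, so local arrival = 12:44 AM + 8:00 = 8:44 AM on Oct 9.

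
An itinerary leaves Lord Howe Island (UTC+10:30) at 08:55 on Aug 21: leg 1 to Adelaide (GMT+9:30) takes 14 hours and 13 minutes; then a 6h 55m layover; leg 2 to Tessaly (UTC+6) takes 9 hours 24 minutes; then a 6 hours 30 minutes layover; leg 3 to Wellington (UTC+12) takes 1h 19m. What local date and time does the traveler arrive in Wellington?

00:46 on August 23

Convert departure to UTC: 08:55 − 10:30 = 22:25 UTC on Aug 20.
Add 14 hours and 13 minutes leg 1 → 12:38 UTC (Aug 21).
Add 6 hours and 55 minutes layover in Adelaide → 19:33 UTC.
Add 9 hours 24 minutes leg 2 → 04:57 UTC (Aug 22).
Add 6 hours 30 minutes layover in Tessaly → 11:27 UTC.
Add 1 hour and 19 minutes leg 3 → 12:46 UTC.
Wellington is UTC+12:00, so local arrival = 12:46 + 12:00 = 00:46 on Aug 23.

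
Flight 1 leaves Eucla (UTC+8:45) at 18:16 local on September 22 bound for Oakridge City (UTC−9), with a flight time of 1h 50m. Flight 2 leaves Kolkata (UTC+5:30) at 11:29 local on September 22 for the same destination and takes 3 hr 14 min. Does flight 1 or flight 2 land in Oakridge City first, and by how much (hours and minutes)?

the second, by 2 hours 8 minutes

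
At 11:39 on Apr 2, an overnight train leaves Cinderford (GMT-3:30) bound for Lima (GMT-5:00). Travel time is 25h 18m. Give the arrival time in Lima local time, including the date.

11:27 on April 3

Lima is 1:30 behind Cinderford.
After 25 hours 18 minutes it is 12:57 (Apr 3) in Cinderford.
Shift by the zone difference: 12:57 − 1:30 = 11:27 on Apr 3 in Lima.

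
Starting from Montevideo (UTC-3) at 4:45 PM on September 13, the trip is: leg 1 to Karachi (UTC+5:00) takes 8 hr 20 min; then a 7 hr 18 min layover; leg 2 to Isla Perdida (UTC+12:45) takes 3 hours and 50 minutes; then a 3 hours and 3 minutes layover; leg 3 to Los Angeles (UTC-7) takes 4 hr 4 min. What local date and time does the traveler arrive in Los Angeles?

3:20 PM on Sep 14

Convert departure to UTC: 4:45 PM + 3:00 = 7:45 PM UTC on Sep 13.
Add 8 hours 20 minutes leg 1 → 4:05 AM UTC (Sep 14).
Add 7 hours 18 minutes layover in Karachi → 11:23 AM UTC.
Add 3 hours 50 minutes leg 2 → 3:13 PM UTC.
Add 3 hours and 3 minutes layover in Isla Perdida → 6:16 PM UTC.
Add 4 hours 4 minutes leg 3 → 10:20 PM UTC.
Los Angeles is UTC−7:00, so local arrival = 10:20 PM − 7:00 = 3:20 PM on Sep 14.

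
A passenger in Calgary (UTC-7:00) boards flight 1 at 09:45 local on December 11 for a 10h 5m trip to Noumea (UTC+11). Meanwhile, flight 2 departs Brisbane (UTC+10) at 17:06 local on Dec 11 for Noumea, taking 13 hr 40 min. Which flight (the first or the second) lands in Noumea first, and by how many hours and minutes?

the second, by 6 hours 4 minutes

Flight 1 in UTC: 09:45 + 7:00 = 16:45 on Dec 11.
+10 hours 5 minutes → arrive 02:50 UTC on Dec 12.
Flight 2 in UTC: 17:06 − 10:00 = 07:06 on Dec 11.
+13 hours and 40 minutes → arrive 20:46 UTC on Dec 11.
Flight 2 lands earlier by 6 hours 4 minutes.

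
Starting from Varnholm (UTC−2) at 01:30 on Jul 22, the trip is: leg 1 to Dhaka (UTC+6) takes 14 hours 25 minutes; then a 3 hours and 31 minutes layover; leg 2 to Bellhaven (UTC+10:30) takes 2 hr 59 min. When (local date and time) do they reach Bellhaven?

Convert departure to UTC: 01:30 + 2:00 = 03:30 UTC on Jul 22.
Add 14 hours and 25 minutes leg 1 → 17:55 UTC.
Add 3 hours 31 minutes layover in Dhaka → 21:26 UTC.
Add 2 hours 59 minutes leg 2 → 00:25 UTC (Jul 23).
Bellhaven is UTC+10:30, so local arrival = 00:25 + 10:30 = 10:55 on Jul 23.

10:55 on July 23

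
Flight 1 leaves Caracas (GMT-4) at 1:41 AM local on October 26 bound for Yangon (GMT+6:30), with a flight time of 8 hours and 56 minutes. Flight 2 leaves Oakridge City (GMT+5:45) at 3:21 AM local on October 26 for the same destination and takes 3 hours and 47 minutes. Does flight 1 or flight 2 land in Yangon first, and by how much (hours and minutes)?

Flight 1 in UTC: 1:41 AM + 4:00 = 5:41 AM on Oct 26.
+8 hours 56 minutes → arrive 2:37 PM UTC on Oct 26.
Flight 2 in UTC: 3:21 AM − 5:45 = 9:36 PM on Oct 25.
+3 hours 47 minutes → arrive 1:23 AM UTC on Oct 26.
Flight 2 lands earlier by 13 hours 14 minutes.

the second, by 13 hours 14 minutes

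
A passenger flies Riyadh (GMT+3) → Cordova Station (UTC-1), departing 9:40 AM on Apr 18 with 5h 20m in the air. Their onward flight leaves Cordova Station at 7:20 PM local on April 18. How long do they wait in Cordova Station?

8 hours 20 minutes

Convert departure to UTC: 9:40 AM − 3:00 = 6:40 AM UTC on Apr 18.
Add 5 hours and 20 minutes flight time → 12:00 PM UTC.
Cordova Station is UTC−1:00, so local arrival = 12:00 PM − 1:00 = 11:00 AM on Apr 18.
Layover = 7:20 PM − 11:00 AM = 8 hours 20 minutes.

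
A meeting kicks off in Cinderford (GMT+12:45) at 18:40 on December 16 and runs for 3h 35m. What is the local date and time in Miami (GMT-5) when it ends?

Convert start to UTC: 18:40 − 12:45 = 05:55 UTC on Dec 16.
Add 3 hours and 35 minutes duration → 09:30 UTC.
Miami is UTC−5:00, so local end time = 09:30 − 5:00 = 04:30 on Dec 16.

04:30 on Dec 16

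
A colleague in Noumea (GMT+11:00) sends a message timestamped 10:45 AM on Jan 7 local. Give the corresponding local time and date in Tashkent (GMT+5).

In UTC: 10:45 AM − 11:00 = 11:45 PM on Jan 6.
Tashkent is UTC+5:00: 11:45 PM + 5:00 = 4:45 AM on Jan 7.

4:45 AM on January 7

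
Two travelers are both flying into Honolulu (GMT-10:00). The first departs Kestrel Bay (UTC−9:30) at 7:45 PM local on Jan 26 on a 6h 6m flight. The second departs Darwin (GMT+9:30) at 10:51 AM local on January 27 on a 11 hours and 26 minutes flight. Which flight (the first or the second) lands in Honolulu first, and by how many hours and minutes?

Flight 1 in UTC: 7:45 PM + 9:30 = 5:15 AM on Jan 27.
+6 hours 6 minutes → arrive 11:21 AM UTC on Jan 27.
Flight 2 in UTC: 10:51 AM − 9:30 = 1:21 AM on Jan 27.
+11 hours 26 minutes → arrive 12:47 PM UTC on Jan 27.
Flight 1 lands earlier by 1 hour 26 minutes.

the first, by 1 hour 26 minutes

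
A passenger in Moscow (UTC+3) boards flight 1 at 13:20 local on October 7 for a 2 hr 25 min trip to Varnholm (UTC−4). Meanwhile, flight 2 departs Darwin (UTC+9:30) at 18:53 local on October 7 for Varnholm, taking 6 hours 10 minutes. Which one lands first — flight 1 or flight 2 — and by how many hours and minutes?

Flight 1 in UTC: 13:20 − 3:00 = 10:20 on Oct 7.
+2 hours and 25 minutes → arrive 12:45 UTC on Oct 7.
Flight 2 in UTC: 18:53 − 9:30 = 09:23 on Oct 7.
+6 hours and 10 minutes → arrive 15:33 UTC on Oct 7.
Flight 1 lands earlier by 2 hours 48 minutes.

the first, by 2 hours 48 minutes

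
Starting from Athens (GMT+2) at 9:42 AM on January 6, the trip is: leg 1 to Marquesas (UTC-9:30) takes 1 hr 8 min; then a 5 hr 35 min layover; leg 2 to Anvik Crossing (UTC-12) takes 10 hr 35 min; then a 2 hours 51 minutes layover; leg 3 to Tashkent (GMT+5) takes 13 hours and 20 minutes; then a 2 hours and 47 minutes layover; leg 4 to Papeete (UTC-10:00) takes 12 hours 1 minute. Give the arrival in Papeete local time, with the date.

Convert departure to UTC: 9:42 AM − 2:00 = 7:42 AM UTC on Jan 6.
Add 1 hour and 8 minutes leg 1 → 8:50 AM UTC.
Add 5 hours 35 minutes layover in Marquesas → 2:25 PM UTC.
Add 10 hours 35 minutes leg 2 → 1:00 AM UTC (Jan 7).
Add 2 hours 51 minutes layover in Anvik Crossing → 3:51 AM UTC.
Add 13 hours and 20 minutes leg 3 → 5:11 PM UTC.
Add 2 hours 47 minutes layover in Tashkent → 7:58 PM UTC.
Add 12 hours 1 minute leg 4 → 7:59 AM UTC (Jan 8).
Papeete is UTC−10:00, so local arrival = 7:59 AM − 10:00 = 9:59 PM on Jan 7.

9:59 PM on January 7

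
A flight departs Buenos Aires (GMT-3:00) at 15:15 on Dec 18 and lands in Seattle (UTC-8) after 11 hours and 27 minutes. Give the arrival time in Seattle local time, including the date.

Convert departure to UTC: 15:15 + 3:00 = 18:15 UTC on Dec 18.
Add 11 hours 27 minutes travel time → 05:42 UTC (Dec 19).
Seattle is UTC−8:00, so local arrival = 05:42 − 8:00 = 21:42 on Dec 18.

21:42 on Dec 18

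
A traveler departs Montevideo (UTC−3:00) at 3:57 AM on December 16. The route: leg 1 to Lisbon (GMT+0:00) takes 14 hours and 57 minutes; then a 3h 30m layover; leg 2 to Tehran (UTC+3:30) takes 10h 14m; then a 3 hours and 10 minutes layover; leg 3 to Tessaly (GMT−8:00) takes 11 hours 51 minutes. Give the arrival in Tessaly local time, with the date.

Convert departure to UTC: 3:57 AM + 3:00 = 6:57 AM UTC on Dec 16.
Add 14 hours 57 minutes leg 1 → 9:54 PM UTC.
Add 3 hours 30 minutes layover in Lisbon → 1:24 AM UTC (Dec 17).
Add 10 hours 14 minutes leg 2 → 11:38 AM UTC.
Add 3 hours and 10 minutes layover in Tehran → 2:48 PM UTC.
Add 11 hours and 51 minutes leg 3 → 2:39 AM UTC (Dec 18).
Tessaly is UTC−8:00, so local arrival = 2:39 AM − 8:00 = 6:39 PM on Dec 17.

6:39 PM on December 17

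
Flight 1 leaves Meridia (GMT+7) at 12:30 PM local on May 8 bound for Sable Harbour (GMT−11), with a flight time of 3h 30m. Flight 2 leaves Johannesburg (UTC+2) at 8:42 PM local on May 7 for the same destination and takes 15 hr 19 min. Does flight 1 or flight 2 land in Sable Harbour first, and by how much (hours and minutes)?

the first, by 1 hour 1 minute

Flight 1 in UTC: 12:30 PM − 7:00 = 5:30 AM on May 8.
+3 hours and 30 minutes → arrive 9:00 AM UTC on May 8.
Flight 2 in UTC: 8:42 PM − 2:00 = 6:42 PM on May 7.
+15 hours 19 minutes → arrive 10:01 AM UTC on May 8.
Flight 1 lands earlier by 1 hour 1 minute.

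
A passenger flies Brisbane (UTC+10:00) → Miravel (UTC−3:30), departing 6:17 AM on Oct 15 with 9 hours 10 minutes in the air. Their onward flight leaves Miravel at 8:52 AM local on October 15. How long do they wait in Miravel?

Convert departure to UTC: 6:17 AM − 10:00 = 8:17 PM UTC on Oct 14.
Add 9 hours and 10 minutes flight time → 5:27 AM UTC (Oct 15).
Miravel is UTC−3:30, so local arrival = 5:27 AM − 3:30 = 1:57 AM on Oct 15.
Layover = 8:52 AM − 1:57 AM = 6 hours 55 minutes.

6 hours 55 minutes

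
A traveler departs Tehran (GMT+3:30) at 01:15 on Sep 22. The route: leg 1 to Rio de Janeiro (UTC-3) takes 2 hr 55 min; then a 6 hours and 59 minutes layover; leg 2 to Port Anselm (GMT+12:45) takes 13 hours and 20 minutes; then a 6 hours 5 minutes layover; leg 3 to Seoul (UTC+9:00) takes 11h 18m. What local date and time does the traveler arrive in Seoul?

23:22 on September 23

Convert departure to UTC: 01:15 − 3:30 = 21:45 UTC on Sep 21.
Add 2 hours 55 minutes leg 1 → 00:40 UTC (Sep 22).
Add 6 hours and 59 minutes layover in Rio de Janeiro → 07:39 UTC.
Add 13 hours and 20 minutes leg 2 → 20:59 UTC.
Add 6 hours 5 minutes layover in Port Anselm → 03:04 UTC (Sep 23).
Add 11 hours 18 minutes leg 3 → 14:22 UTC.
Seoul is UTC+9:00, so local arrival = 14:22 + 9:00 = 23:22 on Sep 23.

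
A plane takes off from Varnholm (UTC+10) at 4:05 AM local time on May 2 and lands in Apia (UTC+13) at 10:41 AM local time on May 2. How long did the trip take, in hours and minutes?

3 hours 36 minutes

Apia is 3:00 ahead of Varnholm.
Clock-face elapsed time (ignoring zones) is 6 hours 36 minutes.
Actual elapsed = 6 hours 36 minutes − 3:00 = 3 hours 36 minutes.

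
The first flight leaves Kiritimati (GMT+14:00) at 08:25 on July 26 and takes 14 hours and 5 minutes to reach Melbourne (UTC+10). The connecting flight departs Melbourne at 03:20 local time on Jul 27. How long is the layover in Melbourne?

Convert departure to UTC: 08:25 − 14:00 = 18:25 UTC on Jul 25.
Add 14 hours and 5 minutes flight time → 08:30 UTC (Jul 26).
Melbourne is UTC+10:00, so local arrival = 08:30 + 10:00 = 18:30 on Jul 26.
Layover = 03:20 − 18:30 (+1 day) = 8 hours 50 minutes.

8 hours 50 minutes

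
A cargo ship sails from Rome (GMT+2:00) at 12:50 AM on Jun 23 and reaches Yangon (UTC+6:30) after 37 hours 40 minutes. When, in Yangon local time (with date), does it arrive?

7:00 PM on Jun 24

Yangon is 4:30 ahead of Rome.
After 37 hours and 40 minutes it is 2:30 PM (Jun 24) in Rome.
Shift by the zone difference: 2:30 PM + 4:30 = 7:00 PM on Jun 24 in Yangon.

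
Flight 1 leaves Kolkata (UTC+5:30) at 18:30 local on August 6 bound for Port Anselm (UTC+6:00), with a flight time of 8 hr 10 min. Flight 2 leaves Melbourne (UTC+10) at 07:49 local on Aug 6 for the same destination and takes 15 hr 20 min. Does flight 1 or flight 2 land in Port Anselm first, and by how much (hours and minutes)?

the second, by 8 hours 1 minute

Flight 1 in UTC: 18:30 − 5:30 = 13:00 on Aug 6.
+8 hours 10 minutes → arrive 21:10 UTC on Aug 6.
Flight 2 in UTC: 07:49 − 10:00 = 21:49 on Aug 5.
+15 hours 20 minutes → arrive 13:09 UTC on Aug 6.
Flight 2 lands earlier by 8 hours 1 minute.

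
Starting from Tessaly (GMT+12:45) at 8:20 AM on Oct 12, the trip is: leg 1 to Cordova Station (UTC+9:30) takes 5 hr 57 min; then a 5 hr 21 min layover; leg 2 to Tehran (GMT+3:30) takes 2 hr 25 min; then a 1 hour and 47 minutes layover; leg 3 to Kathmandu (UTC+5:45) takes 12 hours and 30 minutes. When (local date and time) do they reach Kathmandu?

5:20 AM on Oct 13

Convert departure to UTC: 8:20 AM − 12:45 = 7:35 PM UTC on Oct 11.
Add 5 hours and 57 minutes leg 1 → 1:32 AM UTC (Oct 12).
Add 5 hours and 21 minutes layover in Cordova Station → 6:53 AM UTC.
Add 2 hours and 25 minutes leg 2 → 9:18 AM UTC.
Add 1 hour 47 minutes layover in Tehran → 11:05 AM UTC.
Add 12 hours 30 minutes leg 3 → 11:35 PM UTC.
Kathmandu is UTC+5:45, so local arrival = 11:35 PM + 5:45 = 5:20 AM on Oct 13.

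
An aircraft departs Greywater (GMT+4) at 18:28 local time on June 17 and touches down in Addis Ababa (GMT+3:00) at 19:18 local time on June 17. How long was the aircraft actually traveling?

1 hour 50 minutes

Departure in UTC: 18:28 − 4:00 = 14:28 on Jun 17.
Arrival in UTC: 19:18 − 3:00 = 16:18 on Jun 17.
Elapsed = 16:18 − 14:28 = 1 hour 50 minutes.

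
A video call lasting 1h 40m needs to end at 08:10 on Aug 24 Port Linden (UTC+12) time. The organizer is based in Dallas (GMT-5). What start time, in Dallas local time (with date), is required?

Target end time in UTC: 08:10 − 12:00 = 20:10 on Aug 23.
Subtract 1 hour and 40 minutes → start 18:30 UTC on Aug 23.
Dallas is UTC−5:00: 18:30 − 5:00 = 13:30 on Aug 23.

13:30 on Aug 23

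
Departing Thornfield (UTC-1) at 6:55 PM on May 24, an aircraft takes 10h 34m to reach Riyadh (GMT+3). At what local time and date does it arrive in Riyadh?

Convert departure to UTC: 6:55 PM + 1:00 = 7:55 PM UTC on May 24.
Add 10 hours 34 minutes travel time → 6:29 AM UTC (May 25).
Riyadh is UTC+3:00, so local arrival = 6:29 AM + 3:00 = 9:29 AM on May 25.

9:29 AM on May 25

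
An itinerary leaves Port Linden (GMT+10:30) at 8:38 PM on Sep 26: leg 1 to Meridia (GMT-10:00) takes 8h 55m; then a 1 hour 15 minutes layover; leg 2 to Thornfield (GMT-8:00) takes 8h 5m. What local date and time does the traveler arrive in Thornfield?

8:23 PM on September 26

Convert departure to UTC: 8:38 PM − 10:30 = 10:08 AM UTC on Sep 26.
Add 8 hours and 55 minutes leg 1 → 7:03 PM UTC.
Add 1 hour and 15 minutes layover in Meridia → 8:18 PM UTC.
Add 8 hours and 5 minutes leg 2 → 4:23 AM UTC (Sep 27).
Thornfield is UTC−8:00, so local arrival = 4:23 AM − 8:00 = 8:23 PM on Sep 26.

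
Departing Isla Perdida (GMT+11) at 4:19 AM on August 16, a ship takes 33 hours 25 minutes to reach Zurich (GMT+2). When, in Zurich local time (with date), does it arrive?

4:44 AM on August 17

Convert departure to UTC: 4:19 AM − 11:00 = 5:19 PM UTC on Aug 15.
Add 33 hours 25 minutes travel time → 2:44 AM UTC (Aug 17).
Zurich is UTC+2:00, so local arrival = 2:44 AM + 2:00 = 4:44 AM on Aug 17.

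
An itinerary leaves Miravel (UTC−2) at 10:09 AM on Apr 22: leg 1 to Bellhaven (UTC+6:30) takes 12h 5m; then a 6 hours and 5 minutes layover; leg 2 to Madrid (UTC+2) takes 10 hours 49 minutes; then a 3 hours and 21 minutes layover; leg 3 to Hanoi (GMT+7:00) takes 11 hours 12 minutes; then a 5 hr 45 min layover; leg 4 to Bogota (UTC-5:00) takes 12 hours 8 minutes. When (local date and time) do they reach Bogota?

Convert departure to UTC: 10:09 AM + 2:00 = 12:09 PM UTC on Apr 22.
Add 12 hours and 5 minutes leg 1 → 12:14 AM UTC (Apr 23).
Add 6 hours and 5 minutes layover in Bellhaven → 6:19 AM UTC.
Add 10 hours 49 minutes leg 2 → 5:08 PM UTC.
Add 3 hours and 21 minutes layover in Madrid → 8:29 PM UTC.
Add 11 hours 12 minutes leg 3 → 7:41 AM UTC (Apr 24).
Add 5 hours 45 minutes layover in Hanoi → 1:26 PM UTC.
Add 12 hours and 8 minutes leg 4 → 1:34 AM UTC (Apr 25).
Bogota is UTC−5:00, so local arrival = 1:34 AM − 5:00 = 8:34 PM on Apr 24.

8:34 PM on Apr 24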